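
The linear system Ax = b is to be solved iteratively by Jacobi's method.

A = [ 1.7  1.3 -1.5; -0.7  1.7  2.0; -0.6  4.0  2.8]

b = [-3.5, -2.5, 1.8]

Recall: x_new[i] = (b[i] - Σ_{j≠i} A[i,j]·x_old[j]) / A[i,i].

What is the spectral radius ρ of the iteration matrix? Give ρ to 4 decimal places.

1.3410

Split A = D + L + U, D = diag(1.7, 1.7, 2.8).
Jacobi T = -D⁻¹(L+U): T[0,1] = -(1.3)/(1.7) = -0.7647; T[0,0] = 0.
  T[0,:] = [+0.0000  -0.7647  +0.8824]
  T[1,:] = [+0.4118  +0.0000  -1.1765]
  T[2,:] = [+0.2143  -1.4286  +0.0000]
|roots of det(T-λI)|: 1.3410, 1.1246, 0.2163.
ρ = 1.3410; 1.3410 > 1, so it fails to converge.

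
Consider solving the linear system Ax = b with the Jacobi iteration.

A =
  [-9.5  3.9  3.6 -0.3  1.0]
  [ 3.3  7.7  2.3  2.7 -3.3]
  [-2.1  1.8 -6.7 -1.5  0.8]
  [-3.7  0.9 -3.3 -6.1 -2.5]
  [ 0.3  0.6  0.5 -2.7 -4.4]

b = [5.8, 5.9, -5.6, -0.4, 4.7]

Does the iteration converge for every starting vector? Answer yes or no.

yes

Let D = diag(-9.5, 7.7, -6.7, -6.1, -4.4); L, U the strict triangles.
Jacobi T = -D⁻¹(L+U): T[4,3] = -(-2.7)/(-4.4) = -0.6136; T[4,4] = 0.
  T[0,:] = [+0.0000, +0.4105, +0.3789, -0.0316, +0.1053]
  T[1,:] = [-0.4286, +0.0000, -0.2987, -0.3506, +0.4286]
  T[2,:] = [-0.3134, +0.2687, +0.0000, -0.2239, +0.1194]
  T[3,:] = [-0.6066, +0.1475, -0.5410, +0.0000, -0.4098]
  T[4,:] = [+0.0682, +0.1364, +0.1136, -0.6136, +0.0000]
|roots of det(T-λI)|: 0.8282, 0.7033, 0.7033, 0.5473, 0.0221.
ρ = 0.8282; 0.8282 < 1 ⇒ converges.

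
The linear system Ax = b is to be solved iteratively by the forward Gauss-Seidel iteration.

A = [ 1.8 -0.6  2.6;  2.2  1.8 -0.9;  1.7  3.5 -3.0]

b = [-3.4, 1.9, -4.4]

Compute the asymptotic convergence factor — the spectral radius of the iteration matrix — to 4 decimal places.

1.4809

Diagonal D = diag(1.8, 1.8, -3); L, U strict lower/upper.
GS T = -(D+L)⁻¹U: row 0 first, T[0,2] = -(2.6)/(1.8) = -1.4444; later rows by forward substitution.
  T[0,:] = [+0.0000, +0.3333, -1.4444]
  T[1,:] = [+0.0000, -0.4074, +2.2654]
  T[2,:] = [+0.0000, -0.2864, +1.8245]
eigenvalue magnitudes: 1.4809, 0.0638, 0.0000.
spectral radius ρ = 1.4809; 1.4809 > 1, so it fails to converge.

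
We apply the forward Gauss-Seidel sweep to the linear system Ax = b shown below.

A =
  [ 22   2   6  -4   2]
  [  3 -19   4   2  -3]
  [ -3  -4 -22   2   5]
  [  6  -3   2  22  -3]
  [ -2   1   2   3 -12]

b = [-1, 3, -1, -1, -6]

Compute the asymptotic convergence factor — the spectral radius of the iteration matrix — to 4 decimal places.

Write A = D+L+U with D = diag(22, -19, -22, 22, -12).
T_GS = -(D+L)⁻¹U: row 0 first, T[0,1] = -(2)/(22) = -0.0909; later rows by forward substitution.
  T[0,:] = [+0.0000 -0.0909 -0.2727 +0.1818 -0.0909]
  T[1,:] = [+0.0000 -0.0144 +0.1675 +0.1340 -0.1722]
  T[2,:] = [+0.0000 +0.0150 +0.0067 +0.0418 +0.2710]
  T[3,:] = [+0.0000 +0.0215 +0.0966 -0.0351 +0.1130]
  T[4,:] = [+0.0000 +0.0218 +0.0847 -0.0210 +0.0742]
|λ(T)| sorted: 0.2131, 0.1120, 0.0407, 0.0407, 0.0000.
ρ(T) = max|λ| = 0.2131; 0.2131 < 1, so it converges for any x₀.

0.2131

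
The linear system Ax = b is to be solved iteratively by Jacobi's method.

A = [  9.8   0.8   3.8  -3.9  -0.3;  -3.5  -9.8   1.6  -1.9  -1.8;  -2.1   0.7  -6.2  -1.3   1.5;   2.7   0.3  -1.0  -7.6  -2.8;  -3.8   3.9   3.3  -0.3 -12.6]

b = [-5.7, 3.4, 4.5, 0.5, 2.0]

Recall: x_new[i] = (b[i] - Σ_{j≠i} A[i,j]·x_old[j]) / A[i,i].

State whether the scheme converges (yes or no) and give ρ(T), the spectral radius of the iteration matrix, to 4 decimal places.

yes, ρ = 0.8247

Write A = D+L+U with D = diag(9.8, -9.8, -6.2, -7.6, -12.6).
Jacobi: T = -D⁻¹(L+U), T[3,2] = -(-1)/(-7.6) = -0.1316; T[3,3] = 0.
  T[0,:] = [+0.0000 -0.0816 -0.3878 +0.3980 +0.0306]
  T[1,:] = [-0.3571 +0.0000 +0.1633 -0.1939 -0.1837]
  T[2,:] = [-0.3387 +0.1129 +0.0000 -0.2097 +0.2419]
  T[3,:] = [+0.3553 +0.0395 -0.1316 +0.0000 -0.3684]
  T[4,:] = [-0.3016 +0.3095 +0.2619 -0.0238 +0.0000]
moduli |λ_i(T)| = 0.8247, 0.4080, 0.3480, 0.3480, 0.2352.
spectral radius ρ = 0.8247; 0.8247 < 1, so it converges for any x₀.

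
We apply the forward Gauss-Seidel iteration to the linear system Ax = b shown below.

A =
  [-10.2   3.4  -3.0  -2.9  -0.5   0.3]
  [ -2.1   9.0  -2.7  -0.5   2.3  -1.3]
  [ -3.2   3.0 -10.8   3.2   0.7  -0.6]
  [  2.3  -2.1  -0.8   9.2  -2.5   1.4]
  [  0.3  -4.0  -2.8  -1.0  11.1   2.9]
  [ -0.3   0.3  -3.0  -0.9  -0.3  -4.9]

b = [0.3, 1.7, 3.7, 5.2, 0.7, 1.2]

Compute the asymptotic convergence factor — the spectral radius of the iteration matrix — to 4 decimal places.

A = D + L + U where D = diag(-10.2, 9, -10.8, 9.2, 11.1, -4.9).
Gauss-Seidel: T = -(D+L)⁻¹U, row 0 first, T[0,3] = -(-2.9)/(-10.2) = -0.2843; later rows by forward substitution.
  T[0,:] = [+0.0000 +0.3333 -0.2941 -0.2843 -0.0490 +0.0294]
  T[1,:] = [+0.0000 +0.0778 +0.2314 -0.0108 -0.2670 +0.1513]
  T[2,:] = [+0.0000 -0.0772 +0.1514 +0.3775 +0.0052 -0.0222]
  T[3,:] = [+0.0000 -0.0723 +0.1395 +0.1014 +0.2235 -0.1269]
  T[4,:] = [+0.0000 -0.0070 +0.1421 +0.1082 -0.0734 -0.2246]
  T[5,:] = [+0.0000 +0.0453 -0.0949 -0.2397 -0.0531 +0.0581]
|λ(T)| sorted: 0.5336, 0.1869, 0.1869, 0.0831, 0.0831, 0.0000.
spectral radius ρ = 0.5336; 0.5336 < 1: convergent.

0.5336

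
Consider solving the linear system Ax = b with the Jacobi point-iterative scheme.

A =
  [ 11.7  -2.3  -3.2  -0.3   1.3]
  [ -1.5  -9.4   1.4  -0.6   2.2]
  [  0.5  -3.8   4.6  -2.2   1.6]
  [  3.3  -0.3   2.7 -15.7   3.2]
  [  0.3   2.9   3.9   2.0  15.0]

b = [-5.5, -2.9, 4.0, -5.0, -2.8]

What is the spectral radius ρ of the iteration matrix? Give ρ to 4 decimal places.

Split A = D + L + U, D = diag(11.7, -9.4, 4.6, -15.7, 15).
Jacobi: T = -D⁻¹(L+U), T[1,4] = -(2.2)/(-9.4) = +0.2340; T[1,1] = 0.
  T[0,:] = [+0.0000, +0.1966, +0.2735, +0.0256, -0.1111]
  T[1,:] = [-0.1596, +0.0000, +0.1489, -0.0638, +0.2340]
  T[2,:] = [-0.1087, +0.8261, +0.0000, +0.4783, -0.3478]
  T[3,:] = [+0.2102, -0.0191, +0.1720, +0.0000, +0.2038]
  T[4,:] = [-0.0200, -0.1933, -0.2600, -0.1333, +0.0000]
moduli |λ_i(T)| = 0.5703, 0.3974, 0.3974, 0.1380, 0.1380.
spectral radius ρ = 0.5703; 0.5703 < 1, so it converges for any x₀.

0.5703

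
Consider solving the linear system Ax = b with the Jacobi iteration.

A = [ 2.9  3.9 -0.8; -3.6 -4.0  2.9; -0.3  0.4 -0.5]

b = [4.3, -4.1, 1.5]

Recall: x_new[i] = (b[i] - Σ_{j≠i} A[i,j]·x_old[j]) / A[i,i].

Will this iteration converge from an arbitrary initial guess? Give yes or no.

A = D + L + U where D = diag(2.9, -4, -0.5).
Jacobi T = -D⁻¹(L+U): T[0,1] = -(3.9)/(2.9) = -1.3448; T[0,0] = 0.
  T[0,:] = [+0.0000 -1.3448 +0.2759]
  T[1,:] = [-0.9000 +0.0000 +0.7250]
  T[2,:] = [-0.6000 +0.8000 +0.0000]
moduli |λ_i(T)| = 1.3801, 1.1331, 0.2471.
ρ = 1.3801; 1.3801 > 1, so it fails to converge.

no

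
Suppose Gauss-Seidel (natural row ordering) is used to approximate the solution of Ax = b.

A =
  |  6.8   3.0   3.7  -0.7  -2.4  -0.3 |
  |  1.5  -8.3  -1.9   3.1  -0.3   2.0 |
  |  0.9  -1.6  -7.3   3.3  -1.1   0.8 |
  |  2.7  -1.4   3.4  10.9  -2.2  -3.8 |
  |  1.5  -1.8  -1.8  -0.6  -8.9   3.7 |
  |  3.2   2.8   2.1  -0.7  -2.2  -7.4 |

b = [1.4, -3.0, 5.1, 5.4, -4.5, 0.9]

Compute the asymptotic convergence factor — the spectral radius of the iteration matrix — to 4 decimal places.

0.5146

Split A = D + L + U, D = diag(6.8, -8.3, -7.3, 10.9, -8.9, -7.4).
T_GS = -(D+L)⁻¹U: row 0 first, T[0,4] = -(-2.4)/(6.8) = +0.3529; later rows by forward substitution.
  T[0,:] = [+0.0000, -0.4412, -0.5441, +0.1029, +0.3529, +0.0441]
  T[1,:] = [+0.0000, -0.0797, -0.3273, +0.3921, +0.0276, +0.2489]
  T[2,:] = [+0.0000, -0.0369, +0.0046, +0.3788, -0.1132, +0.0605]
  T[3,:] = [+0.0000, +0.1106, +0.0913, -0.0933, +0.1533, +0.3508]
  T[4,:] = [+0.0000, -0.0582, -0.0326, -0.1323, +0.0665, +0.3369]
  T[5,:] = [+0.0000, -0.2246, -0.3567, +0.3485, +0.0967, -0.0029]
|eigenvalues of T|: 0.5146, 0.3713, 0.3713, 0.2174, 0.1074, 0.0000.
ρ(T) = max|λ| = 0.5146; 0.5146 < 1: convergent.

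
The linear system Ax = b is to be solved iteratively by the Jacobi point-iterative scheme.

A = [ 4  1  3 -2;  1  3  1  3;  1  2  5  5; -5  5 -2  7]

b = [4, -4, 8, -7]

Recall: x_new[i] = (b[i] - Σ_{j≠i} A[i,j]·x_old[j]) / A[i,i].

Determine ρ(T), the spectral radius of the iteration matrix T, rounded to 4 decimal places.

Diagonal D = diag(4, 3, 5, 7); L, U strict lower/upper.
Jacobi: T = -D⁻¹(L+U), T[2,3] = -(5)/(5) = -1.0000; T[2,2] = 0.
  T[0,:] = [+0.0000  -0.2500  -0.7500  +0.5000]
  T[1,:] = [-0.3333  +0.0000  -0.3333  -1.0000]
  T[2,:] = [-0.2000  -0.4000  +0.0000  -1.0000]
  T[3,:] = [+0.7143  -0.7143  +0.2857  +0.0000]
|eigenvalues of T|: 1.2049, 0.8485, 0.8485, 0.2827.
ρ(T) = max|λ| = 1.2049; 1.2049 > 1 ⇒ diverges.

1.2049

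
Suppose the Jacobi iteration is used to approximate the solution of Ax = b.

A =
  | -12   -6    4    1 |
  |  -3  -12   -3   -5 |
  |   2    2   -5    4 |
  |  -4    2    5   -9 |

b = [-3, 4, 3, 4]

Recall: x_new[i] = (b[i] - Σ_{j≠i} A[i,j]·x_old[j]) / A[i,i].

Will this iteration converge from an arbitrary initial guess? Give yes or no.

yes

Split A = D + L + U, D = diag(-12, -12, -5, -9).
Jacobi T = -D⁻¹(L+U): T[1,2] = -(-3)/(-12) = -0.2500; T[1,1] = 0.
  T[0,:] = [+0.0000  -0.5000  +0.3333  +0.0833]
  T[1,:] = [-0.2500  +0.0000  -0.2500  -0.4167]
  T[2,:] = [+0.4000  +0.4000  +0.0000  +0.8000]
  T[3,:] = [-0.4444  +0.2222  +0.5556  +0.0000]
|roots of det(T-λI)|: 0.8829, 0.6469, 0.6469, 0.1128.
spectral radius ρ = 0.8829; 0.8829 < 1 ⇒ converges.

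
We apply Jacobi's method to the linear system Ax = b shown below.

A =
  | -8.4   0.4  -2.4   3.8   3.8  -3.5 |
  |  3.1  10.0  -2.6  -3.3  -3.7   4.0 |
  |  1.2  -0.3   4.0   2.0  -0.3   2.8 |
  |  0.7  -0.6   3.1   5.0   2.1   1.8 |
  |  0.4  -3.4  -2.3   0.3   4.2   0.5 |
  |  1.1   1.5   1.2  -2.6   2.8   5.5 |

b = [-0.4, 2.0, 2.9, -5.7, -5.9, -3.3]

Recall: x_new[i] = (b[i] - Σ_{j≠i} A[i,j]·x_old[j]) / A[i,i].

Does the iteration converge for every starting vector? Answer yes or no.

no

Write A = D+L+U with D = diag(-8.4, 10, 4, 5, 4.2, 5.5).
Jacobi: T = -D⁻¹(L+U), T[1,4] = -(-3.7)/(10) = +0.3700; T[1,1] = 0.
  T[0,:] = [+0.0000, +0.0476, -0.2857, +0.4524, +0.4524, -0.4167]
  T[1,:] = [-0.3100, +0.0000, +0.2600, +0.3300, +0.3700, -0.4000]
  T[2,:] = [-0.3000, +0.0750, +0.0000, -0.5000, +0.0750, -0.7000]
  T[3,:] = [-0.1400, +0.1200, -0.6200, +0.0000, -0.4200, -0.3600]
  T[4,:] = [-0.0952, +0.8095, +0.5476, -0.0714, +0.0000, -0.1190]
  T[5,:] = [-0.2000, -0.2727, -0.2182, +0.4727, -0.5091, +0.0000]
|λ(T)| sorted: 1.1299, 0.7842, 0.6274, 0.6274, 0.2835, 0.2835.
ρ(T) = max|λ| = 1.1299; 1.1299 > 1 ⇒ diverges.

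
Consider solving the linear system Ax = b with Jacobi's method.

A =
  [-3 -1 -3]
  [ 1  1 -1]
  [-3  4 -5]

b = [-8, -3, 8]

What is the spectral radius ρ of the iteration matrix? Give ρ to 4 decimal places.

1.5432

Let D = diag(-3, 1, -5); L, U the strict triangles.
Jacobi T = -D⁻¹(L+U): T[2,0] = -(-3)/(-5) = -0.6000; T[2,2] = 0.
  T[0,:] = [+0.0000  -0.3333  -1.0000]
  T[1,:] = [-1.0000  +0.0000  +1.0000]
  T[2,:] = [-0.6000  +0.8000  +0.0000]
eigenvalue magnitudes: 1.5432, 0.8050, 0.8050.
spectral radius ρ = 1.5432; 1.5432 > 1 ⇒ diverges.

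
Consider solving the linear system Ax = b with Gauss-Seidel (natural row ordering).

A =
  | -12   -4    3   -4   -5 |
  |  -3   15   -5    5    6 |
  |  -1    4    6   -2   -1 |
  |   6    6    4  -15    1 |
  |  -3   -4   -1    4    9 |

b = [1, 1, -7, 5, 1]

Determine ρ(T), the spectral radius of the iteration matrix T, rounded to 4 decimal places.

Split A = D + L + U, D = diag(-12, 15, 6, -15, 9).
Gauss-Seidel: T = -(D+L)⁻¹U, row 0 first, T[0,4] = -(-5)/(-12) = -0.4167; later rows by forward substitution.
  T[0,:] = [+0.0000, -0.3333, +0.2500, -0.3333, -0.4167]
  T[1,:] = [+0.0000, -0.0667, +0.3833, -0.4000, -0.4833]
  T[2,:] = [+0.0000, -0.0111, -0.2139, +0.5444, +0.4194]
  T[3,:] = [+0.0000, -0.1630, +0.1963, -0.1481, -0.1815]
  T[4,:] = [+0.0000, -0.0695, +0.1427, -0.1626, -0.2264]
moduli |λ_i(T)| = 0.8357, 0.1509, 0.1509, 0.0433, 0.0000.
ρ = 0.8357; 0.8357 < 1 ⇒ converges.

0.8357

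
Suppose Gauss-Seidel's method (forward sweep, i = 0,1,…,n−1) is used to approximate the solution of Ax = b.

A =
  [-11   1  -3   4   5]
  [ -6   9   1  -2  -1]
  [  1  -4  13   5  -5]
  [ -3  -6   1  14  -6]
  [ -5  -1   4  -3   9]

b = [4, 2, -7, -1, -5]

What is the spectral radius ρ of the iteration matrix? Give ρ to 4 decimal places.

0.8884

A = D + L + U where D = diag(-11, 9, 13, 14, 9).
Gauss-Seidel: T = -(D+L)⁻¹U, row 0 first, T[0,3] = -(4)/(-11) = +0.3636; later rows by forward substitution.
  T[0,:] = [+0.0000, +0.0909, -0.2727, +0.3636, +0.4545]
  T[1,:] = [+0.0000, +0.0606, -0.2929, +0.4646, +0.4141]
  T[2,:] = [+0.0000, +0.0117, -0.0692, -0.2696, +0.4771]
  T[3,:] = [+0.0000, +0.0446, -0.1790, +0.2963, +0.6694]
  T[4,:] = [+0.0000, +0.0669, -0.2130, +0.4722, +0.3096]
|eigenvalues of T|: 0.8884, 0.1459, 0.1459, 0.0489, 0.0000.
spectral radius ρ = 0.8884; 0.8884 < 1 ⇒ converges.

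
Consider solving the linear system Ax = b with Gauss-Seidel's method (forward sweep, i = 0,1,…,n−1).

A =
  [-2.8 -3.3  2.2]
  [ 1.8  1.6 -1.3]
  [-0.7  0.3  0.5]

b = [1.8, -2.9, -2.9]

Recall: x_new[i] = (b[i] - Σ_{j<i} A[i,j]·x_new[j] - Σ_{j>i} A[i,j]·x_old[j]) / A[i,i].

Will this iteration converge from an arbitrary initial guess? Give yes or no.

Let D = diag(-2.8, 1.6, 0.5); L, U the strict triangles.
GS T = -(D+L)⁻¹U: row 0 first, T[0,2] = -(2.2)/(-2.8) = +0.7857; later rows by forward substitution.
  T[0,:] = [+0.0000  -1.1786  +0.7857]
  T[1,:] = [+0.0000  +1.3259  -0.0714]
  T[2,:] = [+0.0000  -2.4455  +1.1429]
eigenvalue magnitudes: 1.6622, 0.8065, 0.0000.
ρ(T) = max|λ| = 1.6622; 1.6622 > 1: divergent.

no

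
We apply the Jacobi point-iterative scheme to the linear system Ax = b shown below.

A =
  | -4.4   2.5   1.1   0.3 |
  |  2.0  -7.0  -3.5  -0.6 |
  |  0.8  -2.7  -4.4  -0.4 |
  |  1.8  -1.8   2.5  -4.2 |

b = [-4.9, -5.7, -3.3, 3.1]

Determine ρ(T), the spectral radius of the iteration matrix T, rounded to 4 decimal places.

0.8234

A = D + L + U where D = diag(-4.4, -7, -4.4, -4.2).
Jacobi T = -D⁻¹(L+U): T[1,3] = -(-0.6)/(-7) = -0.0857; T[1,1] = 0.
  T[0,:] = [+0.0000, +0.5682, +0.2500, +0.0682]
  T[1,:] = [+0.2857, +0.0000, -0.5000, -0.0857]
  T[2,:] = [+0.1818, -0.6136, +0.0000, -0.0909]
  T[3,:] = [+0.4286, -0.4286, +0.5952, +0.0000]
moduli |λ_i(T)| = 0.8234, 0.5962, 0.1269, 0.1269.
spectral radius ρ = 0.8234; 0.8234 < 1, so it converges for any x₀.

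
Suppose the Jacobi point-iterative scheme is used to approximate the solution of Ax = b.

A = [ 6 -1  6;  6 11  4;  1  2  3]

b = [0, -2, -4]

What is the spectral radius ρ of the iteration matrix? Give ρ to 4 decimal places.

A = D + L + U where D = diag(6, 11, 3).
Jacobi T = -D⁻¹(L+U): T[0,1] = -(-1)/(6) = +0.1667; T[0,0] = 0.
  T[0,:] = [+0.0000 +0.1667 -1.0000]
  T[1,:] = [-0.5455 +0.0000 -0.3636]
  T[2,:] = [-0.3333 -0.6667 +0.0000]
|roots of det(T-λI)|: 0.9252, 0.6093, 0.6093.
ρ(T) = max|λ| = 0.9252; 0.9252 < 1 ⇒ converges.

0.9252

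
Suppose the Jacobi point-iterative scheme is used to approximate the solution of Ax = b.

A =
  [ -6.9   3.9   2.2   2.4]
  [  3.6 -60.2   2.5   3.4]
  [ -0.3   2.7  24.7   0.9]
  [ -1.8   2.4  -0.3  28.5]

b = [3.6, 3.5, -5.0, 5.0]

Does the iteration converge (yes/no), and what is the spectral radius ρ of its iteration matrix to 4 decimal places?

Let D = diag(-6.9, -60.2, 24.7, 28.5); L, U the strict triangles.
Jacobi: T = -D⁻¹(L+U), T[2,0] = -(-0.3)/(24.7) = +0.0121; T[2,2] = 0.
  T[0,:] = [+0.0000, +0.5652, +0.3188, +0.3478]
  T[1,:] = [+0.0598, +0.0000, +0.0415, +0.0565]
  T[2,:] = [+0.0121, -0.1093, +0.0000, -0.0364]
  T[3,:] = [+0.0632, -0.0842, +0.0105, +0.0000]
moduli |λ_i(T)| = 0.2419, 0.1957, 0.0551, 0.0090.
ρ(T) = max|λ| = 0.2419; 0.2419 < 1: convergent.

yes, ρ = 0.2419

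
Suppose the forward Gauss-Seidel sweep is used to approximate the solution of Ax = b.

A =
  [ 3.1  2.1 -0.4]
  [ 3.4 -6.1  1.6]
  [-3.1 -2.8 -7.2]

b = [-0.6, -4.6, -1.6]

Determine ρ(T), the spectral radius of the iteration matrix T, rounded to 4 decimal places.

Let D = diag(3.1, -6.1, -7.2); L, U the strict triangles.
Gauss-Seidel: T = -(D+L)⁻¹U, row 0 first, T[0,1] = -(2.1)/(3.1) = -0.6774; later rows by forward substitution.
  T[0,:] = [+0.0000, -0.6774, +0.1290]
  T[1,:] = [+0.0000, -0.3776, +0.3342]
  T[2,:] = [+0.0000, +0.4385, -0.1855]
|λ(T)| sorted: 0.6762, 0.1131, 0.0000.
spectral radius ρ = 0.6762; 0.6762 < 1 ⇒ converges.

0.6762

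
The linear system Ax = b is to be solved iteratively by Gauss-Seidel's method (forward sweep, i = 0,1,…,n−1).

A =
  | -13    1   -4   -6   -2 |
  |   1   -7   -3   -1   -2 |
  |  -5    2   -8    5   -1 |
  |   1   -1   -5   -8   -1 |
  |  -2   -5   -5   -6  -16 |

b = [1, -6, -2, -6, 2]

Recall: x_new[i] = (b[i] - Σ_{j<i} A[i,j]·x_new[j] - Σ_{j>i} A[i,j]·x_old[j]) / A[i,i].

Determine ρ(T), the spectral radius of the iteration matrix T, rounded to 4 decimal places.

Let D = diag(-13, -7, -8, -8, -16); L, U the strict triangles.
GS T = -(D+L)⁻¹U: row 0 first, T[0,2] = -(-4)/(-13) = -0.3077; later rows by forward substitution.
  T[0,:] = [+0.0000 +0.0769 -0.3077 -0.4615 -0.1538]
  T[1,:] = [+0.0000 +0.0110 -0.4725 -0.2088 -0.3077]
  T[2,:] = [+0.0000 -0.0453 +0.0742 +0.8613 -0.1058]
  T[3,:] = [+0.0000 +0.0366 -0.0258 -0.5699 -0.0397]
  T[4,:] = [+0.0000 -0.0126 +0.1726 +0.0675 +0.1633]
moduli |λ_i(T)| = 0.5667, 0.2028, 0.2028, 0.0138, 0.0000.
ρ = 0.5667; 0.5667 < 1: convergent.

0.5667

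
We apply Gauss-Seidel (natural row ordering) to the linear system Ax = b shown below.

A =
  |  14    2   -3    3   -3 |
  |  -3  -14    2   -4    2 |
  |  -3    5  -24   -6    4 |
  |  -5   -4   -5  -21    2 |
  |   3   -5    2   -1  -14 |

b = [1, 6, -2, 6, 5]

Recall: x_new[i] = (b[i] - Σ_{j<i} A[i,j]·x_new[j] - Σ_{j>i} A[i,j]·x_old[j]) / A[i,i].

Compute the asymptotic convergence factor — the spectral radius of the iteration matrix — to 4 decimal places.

0.2034

Let D = diag(14, -14, -24, -21, -14); L, U the strict triangles.
Gauss-Seidel: T = -(D+L)⁻¹U, row 0 first, T[0,3] = -(3)/(14) = -0.2143; later rows by forward substitution.
  T[0,:] = [+0.0000, -0.1429, +0.2143, -0.2143, +0.2143]
  T[1,:] = [+0.0000, +0.0306, +0.0969, -0.2398, +0.0969]
  T[2,:] = [+0.0000, +0.0242, -0.0066, -0.2732, +0.1601]
  T[3,:] = [+0.0000, +0.0224, -0.0679, +0.1617, -0.0124]
  T[4,:] = [+0.0000, -0.0397, +0.0152, -0.0109, +0.0350]
moduli |λ_i(T)| = 0.2034, 0.1036, 0.0703, 0.0703, 0.0000.
ρ = 0.2034; 0.2034 < 1: convergent.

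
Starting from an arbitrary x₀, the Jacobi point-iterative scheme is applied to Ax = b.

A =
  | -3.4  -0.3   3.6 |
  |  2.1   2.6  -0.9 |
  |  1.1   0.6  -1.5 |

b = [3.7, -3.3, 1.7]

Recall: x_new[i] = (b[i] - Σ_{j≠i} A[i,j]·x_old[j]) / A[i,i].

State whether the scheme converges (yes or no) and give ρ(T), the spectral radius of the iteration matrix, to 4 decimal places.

no, ρ = 1.1425

Split A = D + L + U, D = diag(-3.4, 2.6, -1.5).
Jacobi T = -D⁻¹(L+U): T[2,1] = -(0.6)/(-1.5) = +0.4000; T[2,2] = 0.
  T[0,:] = [+0.0000, -0.0882, +1.0588]
  T[1,:] = [-0.8077, +0.0000, +0.3462]
  T[2,:] = [+0.7333, +0.4000, +0.0000]
|λ(T)| sorted: 1.1425, 0.6565, 0.4859.
ρ = 1.1425; 1.1425 > 1 ⇒ diverges.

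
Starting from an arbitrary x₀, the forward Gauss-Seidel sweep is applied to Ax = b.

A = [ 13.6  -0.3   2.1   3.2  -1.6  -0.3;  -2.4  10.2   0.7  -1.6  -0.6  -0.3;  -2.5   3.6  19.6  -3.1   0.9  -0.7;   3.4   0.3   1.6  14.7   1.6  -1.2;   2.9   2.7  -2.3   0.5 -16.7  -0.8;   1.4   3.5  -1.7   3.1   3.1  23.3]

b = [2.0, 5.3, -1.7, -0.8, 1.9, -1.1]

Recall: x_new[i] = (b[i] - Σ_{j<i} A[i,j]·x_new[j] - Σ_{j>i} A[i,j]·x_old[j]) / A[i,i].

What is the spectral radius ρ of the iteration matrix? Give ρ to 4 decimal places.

A = D + L + U where D = diag(13.6, 10.2, 19.6, 14.7, -16.7, 23.3).
T_GS = -(D+L)⁻¹U: row 0 first, T[0,5] = -(-0.3)/(13.6) = +0.0221; later rows by forward substitution.
  T[0,:] = [+0.0000  +0.0221  -0.1544  -0.2353  +0.1176  +0.0221]
  T[1,:] = [+0.0000  +0.0052  -0.1050  +0.1015  +0.0865  +0.0346]
  T[2,:] = [+0.0000  +0.0019  -0.0004  +0.1095  -0.0468  +0.0322]
  T[3,:] = [+0.0000  -0.0054  +0.0379  +0.0404  -0.1327  +0.0723]
  T[4,:] = [+0.0000  +0.0043  -0.0426  -0.0383  +0.0369  -0.0407]
  T[5,:] = [+0.0000  -0.0018  +0.0256  +0.0066  -0.0107  -0.0084]
eigenvalue magnitudes: 0.1706, 0.0546, 0.0546, 0.0248, 0.0060, 0.0000.
ρ = 0.1706; 0.1706 < 1 ⇒ converges.

0.1706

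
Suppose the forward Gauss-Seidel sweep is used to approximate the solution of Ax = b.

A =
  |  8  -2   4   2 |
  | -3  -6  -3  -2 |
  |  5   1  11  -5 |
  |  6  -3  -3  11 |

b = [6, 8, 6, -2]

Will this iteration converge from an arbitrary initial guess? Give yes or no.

Diagonal D = diag(8, -6, 11, 11); L, U strict lower/upper.
T_GS = -(D+L)⁻¹U: row 0 first, T[0,1] = -(-2)/(8) = +0.2500; later rows by forward substitution.
  T[0,:] = [+0.0000, +0.2500, -0.5000, -0.2500]
  T[1,:] = [+0.0000, -0.1250, -0.2500, -0.2083]
  T[2,:] = [+0.0000, -0.1023, +0.2500, +0.5871]
  T[3,:] = [+0.0000, -0.1983, +0.2727, +0.2397]
|λ(T)| sorted: 0.7335, 0.2056, 0.2056, 0.0000.
ρ(T) = max|λ| = 0.7335; 0.7335 < 1: convergent.

yes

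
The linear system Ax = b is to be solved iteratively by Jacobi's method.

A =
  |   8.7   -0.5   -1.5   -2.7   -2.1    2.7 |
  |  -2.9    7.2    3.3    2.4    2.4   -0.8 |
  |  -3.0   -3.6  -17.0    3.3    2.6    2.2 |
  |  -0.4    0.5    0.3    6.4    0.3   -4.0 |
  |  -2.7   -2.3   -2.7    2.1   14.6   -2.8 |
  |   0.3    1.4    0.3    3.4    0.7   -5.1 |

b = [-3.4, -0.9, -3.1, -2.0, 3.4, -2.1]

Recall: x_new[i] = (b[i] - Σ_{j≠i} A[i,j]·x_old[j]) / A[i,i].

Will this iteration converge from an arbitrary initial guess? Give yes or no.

yes

Write A = D+L+U with D = diag(8.7, 7.2, -17, 6.4, 14.6, -5.1).
T_J = -D⁻¹(L+U): T[3,5] = -(-4)/(6.4) = +0.6250; T[3,3] = 0.
  T[0,:] = [+0.0000  +0.0575  +0.1724  +0.3103  +0.2414  -0.3103]
  T[1,:] = [+0.4028  +0.0000  -0.4583  -0.3333  -0.3333  +0.1111]
  T[2,:] = [-0.1765  -0.2118  +0.0000  +0.1941  +0.1529  +0.1294]
  T[3,:] = [+0.0625  -0.0781  -0.0469  +0.0000  -0.0469  +0.6250]
  T[4,:] = [+0.1849  +0.1575  +0.1849  -0.1438  +0.0000  +0.1918]
  T[5,:] = [+0.0588  +0.2745  +0.0588  +0.6667  +0.1373  +0.0000]
eigenvalue magnitudes: 0.8644, 0.5784, 0.2724, 0.2724, 0.2284, 0.0180.
ρ = 0.8644; 0.8644 < 1: convergent.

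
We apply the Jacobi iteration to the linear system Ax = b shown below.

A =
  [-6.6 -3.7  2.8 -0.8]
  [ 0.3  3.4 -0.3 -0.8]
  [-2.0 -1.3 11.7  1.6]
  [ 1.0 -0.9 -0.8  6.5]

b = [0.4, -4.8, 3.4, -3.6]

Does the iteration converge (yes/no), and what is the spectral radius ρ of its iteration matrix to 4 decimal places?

yes, ρ = 0.4104

Let D = diag(-6.6, 3.4, 11.7, 6.5); L, U the strict triangles.
Jacobi T = -D⁻¹(L+U): T[3,1] = -(-0.9)/(6.5) = +0.1385; T[3,3] = 0.
  T[0,:] = [+0.0000 -0.5606 +0.4242 -0.1212]
  T[1,:] = [-0.0882 +0.0000 +0.0882 +0.2353]
  T[2,:] = [+0.1709 +0.1111 +0.0000 -0.1368]
  T[3,:] = [-0.1538 +0.1385 +0.1231 +0.0000]
eigenvalue magnitudes: 0.4104, 0.3124, 0.3124, 0.1656.
ρ = 0.4104; 0.4104 < 1 ⇒ converges.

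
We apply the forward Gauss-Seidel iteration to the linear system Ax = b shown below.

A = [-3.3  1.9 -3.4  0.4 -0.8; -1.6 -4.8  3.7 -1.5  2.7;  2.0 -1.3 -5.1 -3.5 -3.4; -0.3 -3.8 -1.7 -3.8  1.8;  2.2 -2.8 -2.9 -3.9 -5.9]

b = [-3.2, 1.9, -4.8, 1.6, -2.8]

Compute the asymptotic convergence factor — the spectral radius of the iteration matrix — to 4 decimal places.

1.3201

Diagonal D = diag(-3.3, -4.8, -5.1, -3.8, -5.9); L, U strict lower/upper.
T_GS = -(D+L)⁻¹U: row 0 first, T[0,4] = -(-0.8)/(-3.3) = -0.2424; later rows by forward substitution.
  T[0,:] = [+0.0000, +0.5758, -1.0303, +0.1212, -0.2424]
  T[1,:] = [+0.0000, -0.1919, +1.1143, -0.3529, +0.6433]
  T[2,:] = [+0.0000, +0.2747, -0.6881, -0.5488, -0.9257]
  T[3,:] = [+0.0000, +0.0236, -0.7251, +0.5888, +0.2637]
  T[4,:] = [+0.0000, +0.1552, -0.0955, +0.0932, -0.1150]
|roots of det(T-λI)|: 1.3201, 0.9254, 0.2156, 0.2042, 0.0000.
spectral radius ρ = 1.3201; 1.3201 > 1, so it fails to converge.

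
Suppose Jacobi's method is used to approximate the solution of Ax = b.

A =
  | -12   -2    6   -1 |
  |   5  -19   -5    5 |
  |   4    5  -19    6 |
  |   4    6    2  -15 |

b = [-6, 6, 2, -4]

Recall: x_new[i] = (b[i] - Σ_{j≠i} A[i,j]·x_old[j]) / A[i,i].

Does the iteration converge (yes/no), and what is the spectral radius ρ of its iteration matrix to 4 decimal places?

yes, ρ = 0.5138

Split A = D + L + U, D = diag(-12, -19, -19, -15).
T_J = -D⁻¹(L+U): T[1,0] = -(5)/(-19) = +0.2632; T[1,1] = 0.
  T[0,:] = [+0.0000, -0.1667, +0.5000, -0.0833]
  T[1,:] = [+0.2632, +0.0000, -0.2632, +0.2632]
  T[2,:] = [+0.2105, +0.2632, +0.0000, +0.3158]
  T[3,:] = [+0.2667, +0.4000, +0.1333, +0.0000]
eigenvalue magnitudes: 0.5138, 0.3790, 0.3092, 0.3092.
ρ(T) = max|λ| = 0.5138; 0.5138 < 1, so it converges for any x₀.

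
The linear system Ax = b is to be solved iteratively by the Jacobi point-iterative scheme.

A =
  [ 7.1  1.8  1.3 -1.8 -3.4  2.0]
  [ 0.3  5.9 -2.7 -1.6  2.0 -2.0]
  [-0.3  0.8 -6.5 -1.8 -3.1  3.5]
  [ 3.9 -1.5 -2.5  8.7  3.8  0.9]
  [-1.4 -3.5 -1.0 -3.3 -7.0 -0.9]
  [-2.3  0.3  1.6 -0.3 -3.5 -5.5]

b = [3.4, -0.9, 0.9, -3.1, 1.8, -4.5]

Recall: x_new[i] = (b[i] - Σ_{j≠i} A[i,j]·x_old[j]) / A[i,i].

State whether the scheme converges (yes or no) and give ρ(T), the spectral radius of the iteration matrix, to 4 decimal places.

no, ρ = 1.1597

Let D = diag(7.1, 5.9, -6.5, 8.7, -7, -5.5); L, U the strict triangles.
Jacobi: T = -D⁻¹(L+U), T[2,3] = -(-1.8)/(-6.5) = -0.2769; T[2,2] = 0.
  T[0,:] = [+0.0000  -0.2535  -0.1831  +0.2535  +0.4789  -0.2817]
  T[1,:] = [-0.0508  +0.0000  +0.4576  +0.2712  -0.3390  +0.3390]
  T[2,:] = [-0.0462  +0.1231  +0.0000  -0.2769  -0.4769  +0.5385]
  T[3,:] = [-0.4483  +0.1724  +0.2874  +0.0000  -0.4368  -0.1034]
  T[4,:] = [-0.2000  -0.5000  -0.1429  -0.4714  +0.0000  -0.1286]
  T[5,:] = [-0.4182  +0.0545  +0.2909  -0.0545  -0.6364  +0.0000]
eigenvalue magnitudes: 1.1597, 0.5281, 0.5281, 0.2610, 0.2610, 0.2229.
ρ = 1.1597; 1.1597 > 1: divergent.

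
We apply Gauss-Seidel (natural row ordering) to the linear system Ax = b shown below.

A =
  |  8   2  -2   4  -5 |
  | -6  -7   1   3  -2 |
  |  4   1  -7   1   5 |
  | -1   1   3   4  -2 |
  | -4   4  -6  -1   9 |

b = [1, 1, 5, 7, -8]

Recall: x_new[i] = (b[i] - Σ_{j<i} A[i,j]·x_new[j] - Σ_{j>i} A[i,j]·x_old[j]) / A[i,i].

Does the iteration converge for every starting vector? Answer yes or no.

A = D + L + U where D = diag(8, -7, -7, 4, 9).
Gauss-Seidel: T = -(D+L)⁻¹U, row 0 first, T[0,2] = -(-2)/(8) = +0.2500; later rows by forward substitution.
  T[0,:] = [+0.0000  -0.2500  +0.2500  -0.5000  +0.6250]
  T[1,:] = [+0.0000  +0.2143  -0.0714  +0.8571  -0.8214]
  T[2,:] = [+0.0000  -0.1122  +0.1327  -0.0204  +0.9541]
  T[3,:] = [+0.0000  -0.0319  -0.0191  -0.3240  +0.1460]
  T[4,:] = [+0.0000  -0.2847  +0.2292  -0.6528  +1.2951]
|eigenvalues of T|: 1.5734, 0.1834, 0.1083, 0.0363, 0.0000.
spectral radius ρ = 1.5734; 1.5734 > 1 ⇒ diverges.

no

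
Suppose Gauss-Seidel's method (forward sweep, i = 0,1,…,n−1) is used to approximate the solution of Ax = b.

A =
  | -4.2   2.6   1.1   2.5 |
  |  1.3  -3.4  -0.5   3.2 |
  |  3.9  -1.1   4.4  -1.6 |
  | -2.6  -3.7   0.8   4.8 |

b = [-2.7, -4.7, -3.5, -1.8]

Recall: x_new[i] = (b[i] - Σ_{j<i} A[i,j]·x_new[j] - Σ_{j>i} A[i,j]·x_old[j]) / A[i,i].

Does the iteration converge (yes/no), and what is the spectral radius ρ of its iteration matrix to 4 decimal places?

Write A = D+L+U with D = diag(-4.2, -3.4, 4.4, 4.8).
Gauss-Seidel: T = -(D+L)⁻¹U, row 0 first, T[0,2] = -(1.1)/(-4.2) = +0.2619; later rows by forward substitution.
  T[0,:] = [+0.0000  +0.6190  +0.2619  +0.5952]
  T[1,:] = [+0.0000  +0.2367  -0.0469  +1.1688]
  T[2,:] = [+0.0000  -0.4895  -0.2439  +0.1282]
  T[3,:] = [+0.0000  +0.5994  +0.1463  +1.2020]
|eigenvalues of T|: 1.6720, 0.4987, 0.0215, 0.0000.
ρ(T) = max|λ| = 1.6720; 1.6720 > 1: divergent.

no, ρ = 1.6720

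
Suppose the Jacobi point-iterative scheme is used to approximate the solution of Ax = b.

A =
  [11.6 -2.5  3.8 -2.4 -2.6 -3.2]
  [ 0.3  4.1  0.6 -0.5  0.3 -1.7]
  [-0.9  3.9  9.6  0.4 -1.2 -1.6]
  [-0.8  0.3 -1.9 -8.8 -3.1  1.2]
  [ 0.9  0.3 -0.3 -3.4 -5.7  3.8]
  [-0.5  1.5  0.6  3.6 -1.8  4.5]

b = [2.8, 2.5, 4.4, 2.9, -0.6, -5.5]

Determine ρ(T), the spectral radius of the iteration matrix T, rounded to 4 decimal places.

0.8282

Split A = D + L + U, D = diag(11.6, 4.1, 9.6, -8.8, -5.7, 4.5).
Jacobi: T = -D⁻¹(L+U), T[2,5] = -(-1.6)/(9.6) = +0.1667; T[2,2] = 0.
  T[0,:] = [+0.0000, +0.2155, -0.3276, +0.2069, +0.2241, +0.2759]
  T[1,:] = [-0.0732, +0.0000, -0.1463, +0.1220, -0.0732, +0.4146]
  T[2,:] = [+0.0938, -0.4062, +0.0000, -0.0417, +0.1250, +0.1667]
  T[3,:] = [-0.0909, +0.0341, -0.2159, +0.0000, -0.3523, +0.1364]
  T[4,:] = [+0.1579, +0.0526, -0.0526, -0.5965, +0.0000, +0.6667]
  T[5,:] = [+0.1111, -0.3333, -0.1333, -0.8000, +0.4000, +0.0000]
|λ(T)| sorted: 0.8282, 0.5515, 0.5515, 0.4358, 0.2312, 0.2312.
ρ(T) = max|λ| = 0.8282; 0.8282 < 1: convergent.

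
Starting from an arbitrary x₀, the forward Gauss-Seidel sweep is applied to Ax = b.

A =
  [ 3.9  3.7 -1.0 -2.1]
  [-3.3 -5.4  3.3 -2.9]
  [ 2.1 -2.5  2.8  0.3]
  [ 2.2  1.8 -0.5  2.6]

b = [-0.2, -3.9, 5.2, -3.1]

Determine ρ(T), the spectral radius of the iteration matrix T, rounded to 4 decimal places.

Let D = diag(3.9, -5.4, 2.8, 2.6); L, U the strict triangles.
Gauss-Seidel: T = -(D+L)⁻¹U, row 0 first, T[0,3] = -(-2.1)/(3.9) = +0.5385; later rows by forward substitution.
  T[0,:] = [+0.0000  -0.9487  +0.2564  +0.5385]
  T[1,:] = [+0.0000  +0.5798  +0.4544  -0.8661]
  T[2,:] = [+0.0000  +1.2292  +0.2134  -1.2843]
  T[3,:] = [+0.0000  +0.6378  -0.4905  -0.1030]
|eigenvalues of T|: 1.1624, 0.5539, 0.0816, 0.0000.
ρ(T) = max|λ| = 1.1624; 1.1624 > 1, so it fails to converge.

1.1624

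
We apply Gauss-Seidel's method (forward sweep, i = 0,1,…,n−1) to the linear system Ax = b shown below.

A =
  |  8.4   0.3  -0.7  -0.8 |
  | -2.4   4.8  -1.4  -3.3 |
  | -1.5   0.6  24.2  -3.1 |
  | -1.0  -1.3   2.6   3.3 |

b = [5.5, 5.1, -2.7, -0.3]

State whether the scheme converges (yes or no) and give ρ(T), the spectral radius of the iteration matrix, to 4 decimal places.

yes, ρ = 0.2424

Split A = D + L + U, D = diag(8.4, 4.8, 24.2, 3.3).
GS T = -(D+L)⁻¹U: row 0 first, T[0,2] = -(-0.7)/(8.4) = +0.0833; later rows by forward substitution.
  T[0,:] = [+0.0000  -0.0357  +0.0833  +0.0952]
  T[1,:] = [+0.0000  -0.0179  +0.3333  +0.7351]
  T[2,:] = [+0.0000  -0.0018  -0.0031  +0.1158]
  T[3,:] = [+0.0000  -0.0165  +0.1590  +0.2272]
|λ(T)| sorted: 0.2424, 0.0627, 0.0266, 0.0000.
ρ(T) = max|λ| = 0.2424; 0.2424 < 1: convergent.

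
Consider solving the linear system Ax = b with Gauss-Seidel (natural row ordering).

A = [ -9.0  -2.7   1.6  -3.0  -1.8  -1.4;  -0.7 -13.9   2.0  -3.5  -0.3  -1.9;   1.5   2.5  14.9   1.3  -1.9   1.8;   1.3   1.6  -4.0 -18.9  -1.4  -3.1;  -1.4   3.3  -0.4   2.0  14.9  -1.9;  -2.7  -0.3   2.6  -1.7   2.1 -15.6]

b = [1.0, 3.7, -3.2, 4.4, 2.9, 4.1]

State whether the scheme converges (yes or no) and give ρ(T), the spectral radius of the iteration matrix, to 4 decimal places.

yes, ρ = 0.1663

Let D = diag(-9, -13.9, 14.9, -18.9, 14.9, -15.6); L, U the strict triangles.
T_GS = -(D+L)⁻¹U: row 0 first, T[0,4] = -(-1.8)/(-9) = -0.2000; later rows by forward substitution.
  T[0,:] = [+0.0000, -0.3000, +0.1778, -0.3333, -0.2000, -0.1556]
  T[1,:] = [+0.0000, +0.0151, +0.1349, -0.2350, -0.0115, -0.1289]
  T[2,:] = [+0.0000, +0.0277, -0.0405, -0.0143, +0.1496, -0.0835]
  T[3,:] = [+0.0000, -0.0252, +0.0322, -0.0398, -0.1205, -0.1680]
  T[4,:] = [+0.0000, -0.0274, -0.0186, +0.0257, +0.0039, +0.1617]
  T[5,:] = [+0.0000, +0.0553, -0.0461, +0.0676, +0.0734, +0.0556]
|λ(T)| sorted: 0.1663, 0.1357, 0.1357, 0.1151, 0.0175, 0.0000.
ρ = 0.1663; 0.1663 < 1, so it converges for any x₀.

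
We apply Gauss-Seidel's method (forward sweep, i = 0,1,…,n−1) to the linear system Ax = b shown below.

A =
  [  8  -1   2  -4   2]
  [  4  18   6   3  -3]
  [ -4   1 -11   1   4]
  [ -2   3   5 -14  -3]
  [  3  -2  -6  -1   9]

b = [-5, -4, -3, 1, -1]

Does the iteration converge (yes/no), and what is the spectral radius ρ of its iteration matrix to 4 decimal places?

yes, ρ = 0.5152

Let D = diag(8, 18, -11, -14, 9); L, U the strict triangles.
GS T = -(D+L)⁻¹U: row 0 first, T[0,3] = -(-4)/(8) = +0.5000; later rows by forward substitution.
  T[0,:] = [+0.0000  +0.1250  -0.2500  +0.5000  -0.2500]
  T[1,:] = [+0.0000  -0.0278  -0.2778  -0.2778  +0.2222]
  T[2,:] = [+0.0000  -0.0480  +0.0657  -0.1162  +0.4747]
  T[3,:] = [+0.0000  -0.0409  -0.0004  -0.1724  +0.0386]
  T[4,:] = [+0.0000  -0.0844  +0.0653  -0.3250  +0.4535]
|λ(T)| sorted: 0.5152, 0.1234, 0.1234, 0.0345, 0.0000.
ρ(T) = max|λ| = 0.5152; 0.5152 < 1, so it converges for any x₀.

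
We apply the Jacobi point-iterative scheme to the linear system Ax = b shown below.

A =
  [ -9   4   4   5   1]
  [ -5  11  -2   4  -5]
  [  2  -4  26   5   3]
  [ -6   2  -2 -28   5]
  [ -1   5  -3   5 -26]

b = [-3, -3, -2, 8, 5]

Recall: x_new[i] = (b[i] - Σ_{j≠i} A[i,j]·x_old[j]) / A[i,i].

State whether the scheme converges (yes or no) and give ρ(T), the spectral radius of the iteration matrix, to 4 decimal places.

yes, ρ = 0.5546

A = D + L + U where D = diag(-9, 11, 26, -28, -26).
T_J = -D⁻¹(L+U): T[1,4] = -(-5)/(11) = +0.4545; T[1,1] = 0.
  T[0,:] = [+0.0000  +0.4444  +0.4444  +0.5556  +0.1111]
  T[1,:] = [+0.4545  +0.0000  +0.1818  -0.3636  +0.4545]
  T[2,:] = [-0.0769  +0.1538  +0.0000  -0.1923  -0.1154]
  T[3,:] = [-0.2143  +0.0714  -0.0714  +0.0000  +0.1786]
  T[4,:] = [-0.0385  +0.1923  -0.1154  +0.1923  +0.0000]
|λ(T)| sorted: 0.5546, 0.4154, 0.4060, 0.4060, 0.2699.
ρ = 0.5546; 0.5546 < 1: convergent.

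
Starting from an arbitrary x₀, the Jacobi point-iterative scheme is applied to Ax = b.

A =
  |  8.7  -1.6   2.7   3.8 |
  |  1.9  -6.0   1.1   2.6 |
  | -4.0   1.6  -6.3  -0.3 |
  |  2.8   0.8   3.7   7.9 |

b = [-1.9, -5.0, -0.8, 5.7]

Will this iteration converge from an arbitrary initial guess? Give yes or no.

Write A = D+L+U with D = diag(8.7, -6, -6.3, 7.9).
Jacobi: T = -D⁻¹(L+U), T[0,3] = -(3.8)/(8.7) = -0.4368; T[0,0] = 0.
  T[0,:] = [+0.0000, +0.1839, -0.3103, -0.4368]
  T[1,:] = [+0.3167, +0.0000, +0.1833, +0.4333]
  T[2,:] = [-0.6349, +0.2540, +0.0000, -0.0476]
  T[3,:] = [-0.3544, -0.1013, -0.4684, +0.0000]
|λ(T)| sorted: 0.8808, 0.3949, 0.3949, 0.3446.
ρ = 0.8808; 0.8808 < 1, so it converges for any x₀.

yes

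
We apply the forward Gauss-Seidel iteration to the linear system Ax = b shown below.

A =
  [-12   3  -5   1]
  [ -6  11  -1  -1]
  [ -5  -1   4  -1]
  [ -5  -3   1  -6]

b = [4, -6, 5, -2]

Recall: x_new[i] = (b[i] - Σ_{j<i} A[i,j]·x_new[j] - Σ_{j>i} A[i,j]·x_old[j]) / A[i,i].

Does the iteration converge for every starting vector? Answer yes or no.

yes

Let D = diag(-12, 11, 4, -6); L, U the strict triangles.
T_GS = -(D+L)⁻¹U: row 0 first, T[0,3] = -(1)/(-12) = +0.0833; later rows by forward substitution.
  T[0,:] = [+0.0000, +0.2500, -0.4167, +0.0833]
  T[1,:] = [+0.0000, +0.1364, -0.1364, +0.1364]
  T[2,:] = [+0.0000, +0.3466, -0.5549, +0.3883]
  T[3,:] = [+0.0000, -0.2187, +0.3229, -0.0729]
eigenvalue magnitudes: 0.6472, 0.0855, 0.0855, 0.0000.
ρ(T) = max|λ| = 0.6472; 0.6472 < 1, so it converges for any x₀.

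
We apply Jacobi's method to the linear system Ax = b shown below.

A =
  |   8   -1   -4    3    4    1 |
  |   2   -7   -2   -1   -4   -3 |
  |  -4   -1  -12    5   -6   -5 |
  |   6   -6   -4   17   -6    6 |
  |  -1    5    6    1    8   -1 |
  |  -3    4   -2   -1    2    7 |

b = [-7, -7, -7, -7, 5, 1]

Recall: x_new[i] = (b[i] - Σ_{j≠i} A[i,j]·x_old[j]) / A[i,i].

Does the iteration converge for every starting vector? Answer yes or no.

no

A = D + L + U where D = diag(8, -7, -12, 17, 8, 7).
Jacobi T = -D⁻¹(L+U): T[4,2] = -(6)/(8) = -0.7500; T[4,4] = 0.
  T[0,:] = [+0.0000 +0.1250 +0.5000 -0.3750 -0.5000 -0.1250]
  T[1,:] = [+0.2857 +0.0000 -0.2857 -0.1429 -0.5714 -0.4286]
  T[2,:] = [-0.3333 -0.0833 +0.0000 +0.4167 -0.5000 -0.4167]
  T[3,:] = [-0.3529 +0.3529 +0.2353 +0.0000 +0.3529 -0.3529]
  T[4,:] = [+0.1250 -0.6250 -0.7500 -0.1250 +0.0000 +0.1250]
  T[5,:] = [+0.4286 -0.5714 +0.2857 +0.1429 -0.2857 +0.0000]
eigenvalue magnitudes: 1.1439, 0.8542, 0.8542, 0.7047, 0.4014, 0.4014.
ρ(T) = max|λ| = 1.1439; 1.1439 > 1: divergent.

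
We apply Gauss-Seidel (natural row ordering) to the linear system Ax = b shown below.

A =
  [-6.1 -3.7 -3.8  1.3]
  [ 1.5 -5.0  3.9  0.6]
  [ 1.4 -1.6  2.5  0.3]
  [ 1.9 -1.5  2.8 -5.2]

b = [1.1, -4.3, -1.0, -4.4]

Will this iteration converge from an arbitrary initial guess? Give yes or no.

Write A = D+L+U with D = diag(-6.1, -5, 2.5, -5.2).
Gauss-Seidel: T = -(D+L)⁻¹U, row 0 first, T[0,1] = -(-3.7)/(-6.1) = -0.6066; later rows by forward substitution.
  T[0,:] = [+0.0000, -0.6066, -0.6230, +0.2131]
  T[1,:] = [+0.0000, -0.1820, +0.5931, +0.1839]
  T[2,:] = [+0.0000, +0.2232, +0.7284, -0.1216]
  T[3,:] = [+0.0000, -0.0489, -0.0065, -0.0407]
|roots of det(T-λI)|: 0.8588, 0.2601, 0.0929, 0.0000.
ρ(T) = max|λ| = 0.8588; 0.8588 < 1, so it converges for any x₀.

yes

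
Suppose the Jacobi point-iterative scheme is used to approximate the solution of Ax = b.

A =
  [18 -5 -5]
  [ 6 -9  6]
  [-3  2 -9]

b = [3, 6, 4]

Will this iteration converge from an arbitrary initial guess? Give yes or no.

yes

Diagonal D = diag(18, -9, -9); L, U strict lower/upper.
Jacobi: T = -D⁻¹(L+U), T[0,1] = -(-5)/(18) = +0.2778; T[0,0] = 0.
  T[0,:] = [+0.0000  +0.2778  +0.2778]
  T[1,:] = [+0.6667  +0.0000  +0.6667]
  T[2,:] = [-0.3333  +0.2222  +0.0000]
|roots of det(T-λI)|: 0.5288, 0.4405, 0.0883.
spectral radius ρ = 0.5288; 0.5288 < 1, so it converges for any x₀.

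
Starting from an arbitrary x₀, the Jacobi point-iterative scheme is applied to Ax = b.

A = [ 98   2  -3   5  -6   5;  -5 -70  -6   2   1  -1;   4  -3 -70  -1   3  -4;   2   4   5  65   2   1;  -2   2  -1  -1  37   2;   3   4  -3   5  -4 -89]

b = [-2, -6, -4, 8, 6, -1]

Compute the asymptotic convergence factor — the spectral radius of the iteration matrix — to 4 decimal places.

0.1673

Write A = D+L+U with D = diag(98, -70, -70, 65, 37, -89).
Jacobi: T = -D⁻¹(L+U), T[4,2] = -(-1)/(37) = +0.0270; T[4,4] = 0.
  T[0,:] = [+0.0000, -0.0204, +0.0306, -0.0510, +0.0612, -0.0510]
  T[1,:] = [-0.0714, +0.0000, -0.0857, +0.0286, +0.0143, -0.0143]
  T[2,:] = [+0.0571, -0.0429, +0.0000, -0.0143, +0.0429, -0.0571]
  T[3,:] = [-0.0308, -0.0615, -0.0769, +0.0000, -0.0308, -0.0154]
  T[4,:] = [+0.0541, -0.0541, +0.0270, +0.0270, +0.0000, -0.0541]
  T[5,:] = [+0.0337, +0.0449, -0.0337, +0.0562, -0.0449, +0.0000]
moduli |λ_i(T)| = 0.1673, 0.0797, 0.0797, 0.0617, 0.0617, 0.0280.
ρ = 0.1673; 0.1673 < 1: convergent.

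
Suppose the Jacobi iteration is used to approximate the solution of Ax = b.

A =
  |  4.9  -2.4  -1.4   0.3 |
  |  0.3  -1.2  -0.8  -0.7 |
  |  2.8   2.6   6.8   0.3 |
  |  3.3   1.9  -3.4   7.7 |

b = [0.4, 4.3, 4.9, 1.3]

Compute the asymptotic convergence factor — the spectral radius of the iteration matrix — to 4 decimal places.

0.9116

A = D + L + U where D = diag(4.9, -1.2, 6.8, 7.7).
Jacobi T = -D⁻¹(L+U): T[3,2] = -(-3.4)/(7.7) = +0.4416; T[3,3] = 0.
  T[0,:] = [+0.0000 +0.4898 +0.2857 -0.0612]
  T[1,:] = [+0.2500 +0.0000 -0.6667 -0.5833]
  T[2,:] = [-0.4118 -0.3824 +0.0000 -0.0441]
  T[3,:] = [-0.4286 -0.2468 +0.4416 +0.0000]
eigenvalue magnitudes: 0.9116, 0.5627, 0.5627, 0.1337.
spectral radius ρ = 0.9116; 0.9116 < 1: convergent.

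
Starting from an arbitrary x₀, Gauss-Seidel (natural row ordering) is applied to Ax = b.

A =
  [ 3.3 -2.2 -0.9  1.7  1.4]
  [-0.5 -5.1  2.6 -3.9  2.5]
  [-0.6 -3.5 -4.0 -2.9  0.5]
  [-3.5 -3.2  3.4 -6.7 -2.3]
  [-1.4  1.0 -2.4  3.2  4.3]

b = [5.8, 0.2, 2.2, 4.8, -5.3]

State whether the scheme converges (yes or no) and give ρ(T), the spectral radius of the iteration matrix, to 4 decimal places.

no, ρ = 1.1601

Split A = D + L + U, D = diag(3.3, -5.1, -4, -6.7, 4.3).
GS T = -(D+L)⁻¹U: row 0 first, T[0,4] = -(1.4)/(3.3) = -0.4242; later rows by forward substitution.
  T[0,:] = [+0.0000, +0.6667, +0.2727, -0.5152, -0.4242]
  T[1,:] = [+0.0000, -0.0654, +0.4831, -0.7142, +0.5318]
  T[2,:] = [+0.0000, -0.0428, -0.4636, -0.0228, -0.2767]
  T[3,:] = [+0.0000, -0.3388, -0.6084, +0.5986, -0.5161]
  T[4,:] = [+0.0000, +0.4605, +0.1705, -0.4599, -0.0322]
eigenvalue magnitudes: 1.1601, 0.6506, 0.3746, 0.0974, 0.0000.
spectral radius ρ = 1.1601; 1.1601 > 1 ⇒ diverges.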